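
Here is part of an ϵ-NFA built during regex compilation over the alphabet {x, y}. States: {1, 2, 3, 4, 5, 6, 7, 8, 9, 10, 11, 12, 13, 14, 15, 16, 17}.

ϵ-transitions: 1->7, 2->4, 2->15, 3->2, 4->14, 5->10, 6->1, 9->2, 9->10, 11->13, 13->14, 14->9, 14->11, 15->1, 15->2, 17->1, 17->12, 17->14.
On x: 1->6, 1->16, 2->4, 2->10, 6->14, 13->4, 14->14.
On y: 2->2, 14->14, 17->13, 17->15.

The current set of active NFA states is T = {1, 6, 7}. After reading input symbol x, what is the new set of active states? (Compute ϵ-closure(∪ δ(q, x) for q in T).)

{1, 2, 4, 6, 7, 9, 10, 11, 13, 14, 15, 16}

1 on x → {6, 16}.
6 on x → {14}.
No x-transition from 7.
Union after reading x: {6, 14, 16}.
Now take the ϵ-closure:
From 6 via ϵ: add 1.
From 14 via ϵ: add 9, 11.
From 1 via ϵ: add 7.
From 9 via ϵ: add 2, 10.
From 11 via ϵ: add 13.
From 2 via ϵ: add 4, 15.
No new states can be added; the closed set is {1, 2, 4, 6, 7, 9, 10, 11, 13, 14, 15, 16}.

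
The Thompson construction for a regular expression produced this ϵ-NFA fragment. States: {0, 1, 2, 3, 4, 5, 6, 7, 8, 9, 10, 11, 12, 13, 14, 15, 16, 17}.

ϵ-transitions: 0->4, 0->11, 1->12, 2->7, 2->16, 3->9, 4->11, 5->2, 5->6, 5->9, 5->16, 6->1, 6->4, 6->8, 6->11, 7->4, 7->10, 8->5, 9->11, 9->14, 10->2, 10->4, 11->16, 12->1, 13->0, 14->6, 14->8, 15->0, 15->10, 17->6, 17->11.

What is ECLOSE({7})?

{2, 4, 7, 10, 11, 16}

Start with {7}.
From 7 via ϵ: add 4, 10.
From 4 via ϵ: add 11.
From 10 via ϵ: add 2.
From 2 via ϵ: add 16.
No new states can be added; the closed set is {2, 4, 7, 10, 11, 16}.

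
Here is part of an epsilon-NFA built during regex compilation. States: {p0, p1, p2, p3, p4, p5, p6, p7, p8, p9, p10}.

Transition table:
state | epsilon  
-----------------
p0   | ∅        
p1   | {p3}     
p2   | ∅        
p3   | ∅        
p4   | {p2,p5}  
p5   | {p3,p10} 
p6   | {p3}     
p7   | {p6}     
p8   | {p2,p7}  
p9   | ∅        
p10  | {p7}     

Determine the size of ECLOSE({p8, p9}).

Start with {p8, p9}.
From p8 via epsilon: add p2, p7.
From p7 via epsilon: add p6.
From p6 via epsilon: add p3.
epsilon-closure = {p2, p3, p6, p7, p8, p9}, which has 6 states.

6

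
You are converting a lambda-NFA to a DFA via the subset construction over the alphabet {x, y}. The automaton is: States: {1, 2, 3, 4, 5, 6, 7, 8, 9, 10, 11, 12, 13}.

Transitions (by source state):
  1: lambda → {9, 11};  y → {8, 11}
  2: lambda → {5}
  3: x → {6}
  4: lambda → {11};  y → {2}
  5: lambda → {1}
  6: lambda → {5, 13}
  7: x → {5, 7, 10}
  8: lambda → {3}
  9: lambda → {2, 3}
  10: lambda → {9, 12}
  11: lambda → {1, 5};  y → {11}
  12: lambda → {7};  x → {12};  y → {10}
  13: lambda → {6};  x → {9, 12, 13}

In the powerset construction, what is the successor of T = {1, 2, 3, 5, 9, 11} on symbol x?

3 on x → {6}.
No x-transition from 1, 2, 5, 9, 11.
Union after reading x: {6}.
Now take the lambda-closure:
From 6 via lambda: add 5, 13.
From 5 via lambda: add 1.
From 1 via lambda: add 9, 11.
From 9 via lambda: add 2, 3.
No new states can be added; the closed set is {1, 2, 3, 5, 6, 9, 11, 13}.

{1, 2, 3, 5, 6, 9, 11, 13}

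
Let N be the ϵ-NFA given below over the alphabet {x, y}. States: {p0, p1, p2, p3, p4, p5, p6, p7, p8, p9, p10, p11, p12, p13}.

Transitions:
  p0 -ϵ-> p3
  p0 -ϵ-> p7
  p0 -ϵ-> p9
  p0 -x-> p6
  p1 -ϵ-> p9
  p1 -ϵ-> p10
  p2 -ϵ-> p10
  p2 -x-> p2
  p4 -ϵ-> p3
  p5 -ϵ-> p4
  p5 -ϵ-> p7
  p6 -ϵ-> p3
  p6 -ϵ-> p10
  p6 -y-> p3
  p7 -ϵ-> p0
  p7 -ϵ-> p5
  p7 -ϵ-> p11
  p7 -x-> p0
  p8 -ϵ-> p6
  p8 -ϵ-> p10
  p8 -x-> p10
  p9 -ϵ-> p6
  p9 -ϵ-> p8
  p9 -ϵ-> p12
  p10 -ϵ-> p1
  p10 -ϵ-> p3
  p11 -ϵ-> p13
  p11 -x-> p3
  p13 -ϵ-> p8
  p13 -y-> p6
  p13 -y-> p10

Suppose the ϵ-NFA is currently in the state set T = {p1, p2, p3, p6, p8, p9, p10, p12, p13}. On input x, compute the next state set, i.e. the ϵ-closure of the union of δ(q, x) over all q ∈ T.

p2 on x → {p2}.
p8 on x → {p10}.
No x-transition from p1, p3, p6, p9, p10, p12, p13.
Union after reading x: {p2, p10}.
Now take the ϵ-closure:
From p10 via ϵ: add p1, p3.
From p1 via ϵ: add p9.
From p9 via ϵ: add p6, p8, p12.
No new states can be added; the closed set is {p1, p2, p3, p6, p8, p9, p10, p12}.

{p1, p2, p3, p6, p8, p9, p10, p12}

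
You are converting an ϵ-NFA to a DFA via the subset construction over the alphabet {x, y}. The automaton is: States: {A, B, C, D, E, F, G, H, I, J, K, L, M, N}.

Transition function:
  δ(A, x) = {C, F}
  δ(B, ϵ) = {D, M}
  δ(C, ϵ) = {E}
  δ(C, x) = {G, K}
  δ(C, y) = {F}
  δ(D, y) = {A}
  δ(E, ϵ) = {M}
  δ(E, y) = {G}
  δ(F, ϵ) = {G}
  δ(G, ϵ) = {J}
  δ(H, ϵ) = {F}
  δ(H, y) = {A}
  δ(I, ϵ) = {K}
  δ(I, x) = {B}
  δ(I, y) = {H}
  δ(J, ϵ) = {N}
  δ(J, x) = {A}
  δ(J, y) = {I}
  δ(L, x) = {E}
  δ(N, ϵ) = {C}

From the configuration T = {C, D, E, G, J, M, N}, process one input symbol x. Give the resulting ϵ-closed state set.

C on x → {G, K}.
J on x → {A}.
No x-transition from D, E, G, M, N.
Union after reading x: {A, G, K}.
Now take the ϵ-closure:
From G via ϵ: add J.
From J via ϵ: add N.
From N via ϵ: add C.
From C via ϵ: add E.
From E via ϵ: add M.
No new states can be added; the closed set is {A, C, E, G, J, K, M, N}.

{A, C, E, G, J, K, M, N}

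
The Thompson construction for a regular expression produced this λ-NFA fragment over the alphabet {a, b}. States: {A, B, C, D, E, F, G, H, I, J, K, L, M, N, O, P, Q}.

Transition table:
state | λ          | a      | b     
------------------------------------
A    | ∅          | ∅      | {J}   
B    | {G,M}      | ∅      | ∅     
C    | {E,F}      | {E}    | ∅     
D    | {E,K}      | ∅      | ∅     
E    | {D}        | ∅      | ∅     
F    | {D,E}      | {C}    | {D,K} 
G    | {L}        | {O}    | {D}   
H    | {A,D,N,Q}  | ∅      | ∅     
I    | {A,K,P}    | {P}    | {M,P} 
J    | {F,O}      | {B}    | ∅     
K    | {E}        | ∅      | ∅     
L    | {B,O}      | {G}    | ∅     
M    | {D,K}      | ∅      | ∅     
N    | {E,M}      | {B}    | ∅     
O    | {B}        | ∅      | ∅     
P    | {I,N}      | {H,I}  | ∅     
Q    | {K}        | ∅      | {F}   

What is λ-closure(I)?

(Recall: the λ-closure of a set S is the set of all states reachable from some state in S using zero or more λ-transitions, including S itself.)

{A, D, E, I, K, M, N, P}

Start with {I}.
From I via λ: add A, K, P.
From K via λ: add E.
From P via λ: add N.
From E via λ: add D.
From N via λ: add M.
No new states can be added; the closed set is {A, D, E, I, K, M, N, P}.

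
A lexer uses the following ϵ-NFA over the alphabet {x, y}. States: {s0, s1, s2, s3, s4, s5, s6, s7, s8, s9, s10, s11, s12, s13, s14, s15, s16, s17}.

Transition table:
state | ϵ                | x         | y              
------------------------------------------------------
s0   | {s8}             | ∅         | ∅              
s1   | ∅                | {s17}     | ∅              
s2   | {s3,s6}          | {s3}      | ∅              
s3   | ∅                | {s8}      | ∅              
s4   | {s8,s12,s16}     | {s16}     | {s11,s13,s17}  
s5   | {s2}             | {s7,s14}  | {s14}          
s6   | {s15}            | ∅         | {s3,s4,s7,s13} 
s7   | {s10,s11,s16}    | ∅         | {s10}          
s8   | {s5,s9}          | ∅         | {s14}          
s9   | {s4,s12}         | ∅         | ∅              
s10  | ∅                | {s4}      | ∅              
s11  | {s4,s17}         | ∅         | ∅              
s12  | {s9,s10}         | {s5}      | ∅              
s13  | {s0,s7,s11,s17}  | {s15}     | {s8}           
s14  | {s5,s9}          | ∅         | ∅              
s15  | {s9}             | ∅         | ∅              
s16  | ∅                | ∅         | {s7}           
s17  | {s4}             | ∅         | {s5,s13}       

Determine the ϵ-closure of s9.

Start with {s9}.
From s9 via ϵ: add s4, s12.
From s4 via ϵ: add s8, s16.
From s12 via ϵ: add s10.
From s8 via ϵ: add s5.
From s5 via ϵ: add s2.
From s2 via ϵ: add s3, s6.
From s6 via ϵ: add s15.
No new states can be added; the closed set is {s2, s3, s4, s5, s6, s8, s9, s10, s12, s15, s16}.

{s2, s3, s4, s5, s6, s8, s9, s10, s12, s15, s16}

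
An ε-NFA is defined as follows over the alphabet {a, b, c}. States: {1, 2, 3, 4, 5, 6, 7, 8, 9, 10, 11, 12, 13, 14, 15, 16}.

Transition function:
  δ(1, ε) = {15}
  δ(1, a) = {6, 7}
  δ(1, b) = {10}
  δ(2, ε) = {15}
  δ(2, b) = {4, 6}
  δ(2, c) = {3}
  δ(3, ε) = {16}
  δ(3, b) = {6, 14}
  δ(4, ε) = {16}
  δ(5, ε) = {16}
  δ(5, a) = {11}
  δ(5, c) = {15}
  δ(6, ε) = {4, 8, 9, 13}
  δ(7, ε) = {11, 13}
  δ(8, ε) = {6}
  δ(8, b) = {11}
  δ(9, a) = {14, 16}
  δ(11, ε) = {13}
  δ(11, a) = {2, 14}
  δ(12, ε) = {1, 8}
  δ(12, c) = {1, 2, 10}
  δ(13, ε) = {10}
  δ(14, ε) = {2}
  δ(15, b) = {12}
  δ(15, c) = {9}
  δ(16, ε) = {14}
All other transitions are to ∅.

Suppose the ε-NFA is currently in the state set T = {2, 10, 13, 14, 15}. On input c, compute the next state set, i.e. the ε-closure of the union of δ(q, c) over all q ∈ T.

{2, 3, 9, 14, 15, 16}

2 on c → {3}.
15 on c → {9}.
No c-transition from 10, 13, 14.
Union after reading c: {3, 9}.
Now take the ε-closure:
From 3 via ε: add 16.
From 16 via ε: add 14.
From 14 via ε: add 2.
From 2 via ε: add 15.
No new states can be added; the closed set is {2, 3, 9, 14, 15, 16}.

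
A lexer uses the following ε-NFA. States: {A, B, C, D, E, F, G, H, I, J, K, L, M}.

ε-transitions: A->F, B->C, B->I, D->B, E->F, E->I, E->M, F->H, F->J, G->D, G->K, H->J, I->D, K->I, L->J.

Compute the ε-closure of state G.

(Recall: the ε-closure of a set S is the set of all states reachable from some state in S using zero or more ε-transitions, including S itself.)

Start with {G}.
From G via ε: add D, K.
From D via ε: add B.
From K via ε: add I.
From B via ε: add C.
No new states can be added; the closed set is {B, C, D, G, I, K}.

{B, C, D, G, I, K}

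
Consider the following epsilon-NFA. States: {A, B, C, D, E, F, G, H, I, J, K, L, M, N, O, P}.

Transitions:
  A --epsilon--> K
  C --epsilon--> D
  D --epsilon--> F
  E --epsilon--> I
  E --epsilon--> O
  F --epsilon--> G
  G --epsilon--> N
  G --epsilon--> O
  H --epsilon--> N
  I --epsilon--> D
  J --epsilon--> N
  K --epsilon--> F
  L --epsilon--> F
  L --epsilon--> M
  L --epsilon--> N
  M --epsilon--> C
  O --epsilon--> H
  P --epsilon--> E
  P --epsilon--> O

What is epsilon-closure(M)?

Start with {M}.
From M via epsilon: add C.
From C via epsilon: add D.
From D via epsilon: add F.
From F via epsilon: add G.
From G via epsilon: add N, O.
From O via epsilon: add H.
No new states can be added; the closed set is {C, D, F, G, H, M, N, O}.

{C, D, F, G, H, M, N, O}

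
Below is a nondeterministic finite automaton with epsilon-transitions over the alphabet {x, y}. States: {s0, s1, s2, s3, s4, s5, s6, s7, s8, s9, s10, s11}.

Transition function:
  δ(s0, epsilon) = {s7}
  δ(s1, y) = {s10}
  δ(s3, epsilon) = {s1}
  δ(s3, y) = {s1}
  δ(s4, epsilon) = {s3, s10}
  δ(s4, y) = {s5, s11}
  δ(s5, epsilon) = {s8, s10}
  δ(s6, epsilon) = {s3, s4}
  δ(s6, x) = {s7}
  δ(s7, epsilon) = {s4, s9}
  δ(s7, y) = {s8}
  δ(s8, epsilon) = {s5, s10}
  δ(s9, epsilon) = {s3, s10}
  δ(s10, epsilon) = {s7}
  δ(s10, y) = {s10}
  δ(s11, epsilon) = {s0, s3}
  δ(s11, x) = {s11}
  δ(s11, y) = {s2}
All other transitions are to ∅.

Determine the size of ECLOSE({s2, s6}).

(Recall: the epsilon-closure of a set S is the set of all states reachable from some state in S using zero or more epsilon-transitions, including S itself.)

Start with {s2, s6}.
From s6 via epsilon: add s3, s4.
From s3 via epsilon: add s1.
From s4 via epsilon: add s10.
From s10 via epsilon: add s7.
From s7 via epsilon: add s9.
epsilon-closure = {s1, s2, s3, s4, s6, s7, s9, s10}, which has 8 states.

8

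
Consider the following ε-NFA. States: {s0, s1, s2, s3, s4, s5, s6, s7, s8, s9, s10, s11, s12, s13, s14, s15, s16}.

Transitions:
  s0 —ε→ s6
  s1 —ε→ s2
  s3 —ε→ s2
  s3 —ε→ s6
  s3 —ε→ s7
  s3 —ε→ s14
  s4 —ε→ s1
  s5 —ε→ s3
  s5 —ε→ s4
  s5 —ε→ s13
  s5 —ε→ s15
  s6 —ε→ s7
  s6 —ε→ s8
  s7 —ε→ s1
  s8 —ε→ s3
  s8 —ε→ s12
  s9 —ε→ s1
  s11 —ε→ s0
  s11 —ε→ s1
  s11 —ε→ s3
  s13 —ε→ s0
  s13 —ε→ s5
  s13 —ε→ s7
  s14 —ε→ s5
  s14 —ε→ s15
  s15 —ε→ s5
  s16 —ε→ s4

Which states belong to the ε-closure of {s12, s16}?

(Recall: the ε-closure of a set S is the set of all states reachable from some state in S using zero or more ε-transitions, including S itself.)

{s1, s2, s4, s12, s16}

Start with {s12, s16}.
From s16 via ε: add s4.
From s4 via ε: add s1.
From s1 via ε: add s2.
No new states can be added; the closed set is {s1, s2, s4, s12, s16}.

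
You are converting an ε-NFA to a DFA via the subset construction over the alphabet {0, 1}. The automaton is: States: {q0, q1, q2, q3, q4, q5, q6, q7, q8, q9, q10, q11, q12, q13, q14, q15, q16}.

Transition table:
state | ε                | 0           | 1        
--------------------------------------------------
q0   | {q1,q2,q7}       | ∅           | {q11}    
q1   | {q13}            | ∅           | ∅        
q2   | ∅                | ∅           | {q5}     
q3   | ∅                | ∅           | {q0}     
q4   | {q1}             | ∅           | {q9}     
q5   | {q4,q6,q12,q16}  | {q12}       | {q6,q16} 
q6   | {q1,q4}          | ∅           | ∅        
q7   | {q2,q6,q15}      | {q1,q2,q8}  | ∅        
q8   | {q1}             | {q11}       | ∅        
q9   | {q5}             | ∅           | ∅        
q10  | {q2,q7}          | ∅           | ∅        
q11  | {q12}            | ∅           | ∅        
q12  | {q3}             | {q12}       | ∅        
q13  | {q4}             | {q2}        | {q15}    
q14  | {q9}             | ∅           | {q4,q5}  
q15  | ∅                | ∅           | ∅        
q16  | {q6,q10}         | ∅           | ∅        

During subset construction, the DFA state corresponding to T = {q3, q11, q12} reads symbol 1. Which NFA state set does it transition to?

{q0, q1, q2, q4, q6, q7, q13, q15}

q3 on 1 → {q0}.
No 1-transition from q11, q12.
Union after reading 1: {q0}.
Now take the ε-closure:
From q0 via ε: add q1, q2, q7.
From q1 via ε: add q13.
From q7 via ε: add q6, q15.
From q6 via ε: add q4.
No new states can be added; the closed set is {q0, q1, q2, q4, q6, q7, q13, q15}.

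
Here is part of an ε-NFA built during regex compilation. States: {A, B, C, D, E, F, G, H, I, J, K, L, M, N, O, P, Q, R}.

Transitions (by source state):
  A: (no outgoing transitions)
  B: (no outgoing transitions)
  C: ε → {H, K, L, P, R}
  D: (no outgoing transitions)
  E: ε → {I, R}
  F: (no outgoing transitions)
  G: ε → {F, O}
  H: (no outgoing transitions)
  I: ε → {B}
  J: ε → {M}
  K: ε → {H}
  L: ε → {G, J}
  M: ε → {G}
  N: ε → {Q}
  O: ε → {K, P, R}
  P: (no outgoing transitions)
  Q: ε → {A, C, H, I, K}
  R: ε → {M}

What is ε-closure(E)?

Start with {E}.
From E via ε: add I, R.
From I via ε: add B.
From R via ε: add M.
From M via ε: add G.
From G via ε: add F, O.
From O via ε: add K, P.
From K via ε: add H.
No new states can be added; the closed set is {B, E, F, G, H, I, K, M, O, P, R}.

{B, E, F, G, H, I, K, M, O, P, R}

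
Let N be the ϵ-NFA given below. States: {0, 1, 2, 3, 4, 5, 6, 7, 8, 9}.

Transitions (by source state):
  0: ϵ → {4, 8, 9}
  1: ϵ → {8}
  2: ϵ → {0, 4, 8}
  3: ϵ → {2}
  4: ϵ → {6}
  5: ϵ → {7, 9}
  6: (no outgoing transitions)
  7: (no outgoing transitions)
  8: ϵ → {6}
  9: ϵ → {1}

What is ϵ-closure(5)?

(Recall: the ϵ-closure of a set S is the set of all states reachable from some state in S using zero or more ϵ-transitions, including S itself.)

Start with {5}.
From 5 via ϵ: add 7, 9.
From 9 via ϵ: add 1.
From 1 via ϵ: add 8.
From 8 via ϵ: add 6.
No new states can be added; the closed set is {1, 5, 6, 7, 8, 9}.

{1, 5, 6, 7, 8, 9}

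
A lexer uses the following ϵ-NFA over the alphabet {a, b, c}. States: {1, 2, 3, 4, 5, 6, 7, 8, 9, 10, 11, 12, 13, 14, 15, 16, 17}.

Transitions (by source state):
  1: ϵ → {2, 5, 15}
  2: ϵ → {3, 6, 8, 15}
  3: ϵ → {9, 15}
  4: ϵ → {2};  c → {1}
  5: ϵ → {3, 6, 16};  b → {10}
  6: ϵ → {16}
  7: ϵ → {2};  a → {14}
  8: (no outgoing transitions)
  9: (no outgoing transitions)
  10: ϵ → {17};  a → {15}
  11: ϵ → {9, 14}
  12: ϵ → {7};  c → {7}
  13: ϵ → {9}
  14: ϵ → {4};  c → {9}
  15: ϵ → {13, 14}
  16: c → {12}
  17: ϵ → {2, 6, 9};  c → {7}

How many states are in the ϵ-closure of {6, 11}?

Start with {6, 11}.
From 6 via ϵ: add 16.
From 11 via ϵ: add 9, 14.
From 14 via ϵ: add 4.
From 4 via ϵ: add 2.
From 2 via ϵ: add 3, 8, 15.
From 15 via ϵ: add 13.
ϵ-closure = {2, 3, 4, 6, 8, 9, 11, 13, 14, 15, 16}, which has 11 states.

11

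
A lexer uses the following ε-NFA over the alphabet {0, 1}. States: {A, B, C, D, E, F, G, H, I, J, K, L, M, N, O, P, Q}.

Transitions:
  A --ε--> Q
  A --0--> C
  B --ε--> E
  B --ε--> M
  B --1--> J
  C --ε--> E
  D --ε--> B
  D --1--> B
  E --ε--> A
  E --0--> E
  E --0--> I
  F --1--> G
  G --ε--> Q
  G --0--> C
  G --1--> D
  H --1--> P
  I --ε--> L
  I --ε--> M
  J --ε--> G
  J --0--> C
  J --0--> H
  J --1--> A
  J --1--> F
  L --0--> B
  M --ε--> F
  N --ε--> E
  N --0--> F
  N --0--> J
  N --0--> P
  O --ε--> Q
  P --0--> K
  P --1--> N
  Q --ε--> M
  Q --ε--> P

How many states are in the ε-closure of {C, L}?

8

Start with {C, L}.
From C via ε: add E.
From E via ε: add A.
From A via ε: add Q.
From Q via ε: add M, P.
From M via ε: add F.
ε-closure = {A, C, E, F, L, M, P, Q}, which has 8 states.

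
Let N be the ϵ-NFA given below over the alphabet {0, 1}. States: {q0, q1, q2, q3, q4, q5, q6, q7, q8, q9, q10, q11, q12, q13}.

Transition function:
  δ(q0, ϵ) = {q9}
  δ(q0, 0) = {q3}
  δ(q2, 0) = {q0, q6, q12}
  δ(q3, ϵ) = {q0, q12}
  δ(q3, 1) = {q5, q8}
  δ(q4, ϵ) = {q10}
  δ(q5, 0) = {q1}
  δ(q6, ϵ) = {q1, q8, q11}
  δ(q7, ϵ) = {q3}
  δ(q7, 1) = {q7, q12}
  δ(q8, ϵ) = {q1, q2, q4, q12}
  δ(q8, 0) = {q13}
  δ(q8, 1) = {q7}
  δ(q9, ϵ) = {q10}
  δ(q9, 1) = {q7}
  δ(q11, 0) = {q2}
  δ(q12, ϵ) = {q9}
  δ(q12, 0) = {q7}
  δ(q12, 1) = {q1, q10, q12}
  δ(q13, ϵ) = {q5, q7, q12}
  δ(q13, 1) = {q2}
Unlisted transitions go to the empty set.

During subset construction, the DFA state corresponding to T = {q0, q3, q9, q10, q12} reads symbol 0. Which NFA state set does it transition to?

q0 on 0 → {q3}.
q12 on 0 → {q7}.
No 0-transition from q3, q9, q10.
Union after reading 0: {q3, q7}.
Now take the ϵ-closure:
From q3 via ϵ: add q0, q12.
From q0 via ϵ: add q9.
From q9 via ϵ: add q10.
No new states can be added; the closed set is {q0, q3, q7, q9, q10, q12}.

{q0, q3, q7, q9, q10, q12}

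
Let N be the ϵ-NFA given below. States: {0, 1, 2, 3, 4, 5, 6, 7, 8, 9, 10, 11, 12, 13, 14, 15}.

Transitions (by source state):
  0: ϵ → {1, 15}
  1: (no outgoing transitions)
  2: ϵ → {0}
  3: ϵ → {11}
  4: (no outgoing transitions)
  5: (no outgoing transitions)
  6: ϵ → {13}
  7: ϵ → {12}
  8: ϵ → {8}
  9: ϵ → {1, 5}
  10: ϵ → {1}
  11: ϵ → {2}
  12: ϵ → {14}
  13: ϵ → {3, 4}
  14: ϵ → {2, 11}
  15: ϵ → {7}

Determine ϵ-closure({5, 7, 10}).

{0, 1, 2, 5, 7, 10, 11, 12, 14, 15}

Start with {5, 7, 10}.
From 7 via ϵ: add 12.
From 10 via ϵ: add 1.
From 12 via ϵ: add 14.
From 14 via ϵ: add 2, 11.
From 2 via ϵ: add 0.
From 0 via ϵ: add 15.
No new states can be added; the closed set is {0, 1, 2, 5, 7, 10, 11, 12, 14, 15}.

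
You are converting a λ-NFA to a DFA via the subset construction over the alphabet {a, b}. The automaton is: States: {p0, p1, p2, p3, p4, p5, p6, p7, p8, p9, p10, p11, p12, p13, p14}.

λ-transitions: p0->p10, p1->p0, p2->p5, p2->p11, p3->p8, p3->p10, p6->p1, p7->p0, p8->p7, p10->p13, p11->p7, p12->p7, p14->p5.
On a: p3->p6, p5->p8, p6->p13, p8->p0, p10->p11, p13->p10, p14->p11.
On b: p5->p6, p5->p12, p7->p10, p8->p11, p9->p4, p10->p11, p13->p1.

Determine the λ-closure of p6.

Start with {p6}.
From p6 via λ: add p1.
From p1 via λ: add p0.
From p0 via λ: add p10.
From p10 via λ: add p13.
No new states can be added; the closed set is {p0, p1, p6, p10, p13}.

{p0, p1, p6, p10, p13}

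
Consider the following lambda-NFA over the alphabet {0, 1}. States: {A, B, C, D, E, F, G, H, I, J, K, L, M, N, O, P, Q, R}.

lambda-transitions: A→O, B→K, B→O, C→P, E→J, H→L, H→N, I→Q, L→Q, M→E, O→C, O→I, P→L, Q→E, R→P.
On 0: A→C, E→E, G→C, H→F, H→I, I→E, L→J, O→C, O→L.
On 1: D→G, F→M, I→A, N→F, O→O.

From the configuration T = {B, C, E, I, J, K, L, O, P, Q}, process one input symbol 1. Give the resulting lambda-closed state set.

{A, C, E, I, J, L, O, P, Q}

I on 1 → {A}.
O on 1 → {O}.
No 1-transition from B, C, E, J, K, L, P, Q.
Union after reading 1: {A, O}.
Now take the lambda-closure:
From O via lambda: add C, I.
From C via lambda: add P.
From I via lambda: add Q.
From P via lambda: add L.
From Q via lambda: add E.
From E via lambda: add J.
No new states can be added; the closed set is {A, C, E, I, J, L, O, P, Q}.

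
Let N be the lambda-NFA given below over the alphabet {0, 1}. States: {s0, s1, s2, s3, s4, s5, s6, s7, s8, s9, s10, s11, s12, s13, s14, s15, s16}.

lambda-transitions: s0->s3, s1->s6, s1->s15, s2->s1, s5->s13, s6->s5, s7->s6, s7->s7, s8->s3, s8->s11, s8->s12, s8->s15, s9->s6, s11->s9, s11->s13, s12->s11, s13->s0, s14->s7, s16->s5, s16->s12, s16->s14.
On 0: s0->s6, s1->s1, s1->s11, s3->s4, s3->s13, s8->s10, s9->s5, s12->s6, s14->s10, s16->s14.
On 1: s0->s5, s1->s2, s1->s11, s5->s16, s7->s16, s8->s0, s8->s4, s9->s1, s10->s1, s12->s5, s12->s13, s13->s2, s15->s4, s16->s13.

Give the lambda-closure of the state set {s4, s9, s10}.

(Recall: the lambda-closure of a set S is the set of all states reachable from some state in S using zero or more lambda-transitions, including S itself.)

Start with {s4, s9, s10}.
From s9 via lambda: add s6.
From s6 via lambda: add s5.
From s5 via lambda: add s13.
From s13 via lambda: add s0.
From s0 via lambda: add s3.
No new states can be added; the closed set is {s0, s3, s4, s5, s6, s9, s10, s13}.

{s0, s3, s4, s5, s6, s9, s10, s13}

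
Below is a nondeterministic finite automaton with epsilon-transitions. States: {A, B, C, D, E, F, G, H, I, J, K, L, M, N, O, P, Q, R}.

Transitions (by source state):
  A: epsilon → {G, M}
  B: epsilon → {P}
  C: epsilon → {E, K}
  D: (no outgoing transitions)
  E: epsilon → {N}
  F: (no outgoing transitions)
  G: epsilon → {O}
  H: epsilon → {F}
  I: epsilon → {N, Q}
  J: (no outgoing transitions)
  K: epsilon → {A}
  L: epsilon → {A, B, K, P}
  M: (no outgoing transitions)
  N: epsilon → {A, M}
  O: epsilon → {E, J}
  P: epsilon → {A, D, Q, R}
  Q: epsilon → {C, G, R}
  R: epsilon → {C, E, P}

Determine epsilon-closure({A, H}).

Start with {A, H}.
From A via epsilon: add G, M.
From H via epsilon: add F.
From G via epsilon: add O.
From O via epsilon: add E, J.
From E via epsilon: add N.
No new states can be added; the closed set is {A, E, F, G, H, J, M, N, O}.

{A, E, F, G, H, J, M, N, O}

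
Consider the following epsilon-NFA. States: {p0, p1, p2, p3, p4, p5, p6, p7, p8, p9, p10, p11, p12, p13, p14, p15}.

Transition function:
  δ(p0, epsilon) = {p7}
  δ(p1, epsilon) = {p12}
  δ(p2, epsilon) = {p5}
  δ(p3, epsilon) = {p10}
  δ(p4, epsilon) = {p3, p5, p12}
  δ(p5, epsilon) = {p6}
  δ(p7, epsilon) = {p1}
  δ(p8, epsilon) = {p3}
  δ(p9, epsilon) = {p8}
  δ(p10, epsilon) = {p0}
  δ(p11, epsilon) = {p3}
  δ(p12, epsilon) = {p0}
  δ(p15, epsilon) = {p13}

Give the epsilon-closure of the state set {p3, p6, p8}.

{p0, p1, p3, p6, p7, p8, p10, p12}

Start with {p3, p6, p8}.
From p3 via epsilon: add p10.
From p10 via epsilon: add p0.
From p0 via epsilon: add p7.
From p7 via epsilon: add p1.
From p1 via epsilon: add p12.
No new states can be added; the closed set is {p0, p1, p3, p6, p7, p8, p10, p12}.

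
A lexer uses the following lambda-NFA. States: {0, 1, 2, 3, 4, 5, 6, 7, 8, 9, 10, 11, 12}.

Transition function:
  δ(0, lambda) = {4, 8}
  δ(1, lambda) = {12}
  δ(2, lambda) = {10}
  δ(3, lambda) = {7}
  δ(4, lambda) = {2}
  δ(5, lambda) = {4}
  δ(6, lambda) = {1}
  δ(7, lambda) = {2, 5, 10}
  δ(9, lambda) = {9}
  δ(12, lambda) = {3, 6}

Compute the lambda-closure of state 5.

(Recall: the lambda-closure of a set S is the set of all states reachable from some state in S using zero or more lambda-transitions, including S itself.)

Start with {5}.
From 5 via lambda: add 4.
From 4 via lambda: add 2.
From 2 via lambda: add 10.
No new states can be added; the closed set is {2, 4, 5, 10}.

{2, 4, 5, 10}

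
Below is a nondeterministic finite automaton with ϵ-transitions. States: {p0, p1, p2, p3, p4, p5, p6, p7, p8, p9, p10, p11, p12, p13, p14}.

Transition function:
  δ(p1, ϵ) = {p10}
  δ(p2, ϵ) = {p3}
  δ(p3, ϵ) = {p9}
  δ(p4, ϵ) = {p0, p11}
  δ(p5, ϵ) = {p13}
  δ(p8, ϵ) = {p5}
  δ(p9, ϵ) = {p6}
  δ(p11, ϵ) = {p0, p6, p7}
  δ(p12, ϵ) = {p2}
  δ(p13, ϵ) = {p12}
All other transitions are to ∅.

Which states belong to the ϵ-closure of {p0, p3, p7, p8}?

{p0, p2, p3, p5, p6, p7, p8, p9, p12, p13}

Start with {p0, p3, p7, p8}.
From p3 via ϵ: add p9.
From p8 via ϵ: add p5.
From p5 via ϵ: add p13.
From p9 via ϵ: add p6.
From p13 via ϵ: add p12.
From p12 via ϵ: add p2.
No new states can be added; the closed set is {p0, p2, p3, p5, p6, p7, p8, p9, p12, p13}.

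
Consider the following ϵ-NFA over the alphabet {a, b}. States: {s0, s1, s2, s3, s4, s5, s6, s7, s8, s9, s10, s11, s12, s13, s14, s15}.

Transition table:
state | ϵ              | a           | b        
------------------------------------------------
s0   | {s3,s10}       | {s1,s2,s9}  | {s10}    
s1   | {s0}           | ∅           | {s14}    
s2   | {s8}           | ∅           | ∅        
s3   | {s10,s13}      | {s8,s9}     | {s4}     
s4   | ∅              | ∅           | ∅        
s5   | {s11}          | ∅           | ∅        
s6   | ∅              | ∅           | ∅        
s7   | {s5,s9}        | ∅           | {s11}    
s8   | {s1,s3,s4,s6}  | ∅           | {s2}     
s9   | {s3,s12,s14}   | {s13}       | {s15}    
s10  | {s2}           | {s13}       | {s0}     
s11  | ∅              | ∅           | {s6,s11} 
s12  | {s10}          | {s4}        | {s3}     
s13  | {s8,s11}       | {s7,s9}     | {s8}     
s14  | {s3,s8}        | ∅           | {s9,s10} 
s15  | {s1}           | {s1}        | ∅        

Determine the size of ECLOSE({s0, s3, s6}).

10

Start with {s0, s3, s6}.
From s0 via ϵ: add s10.
From s3 via ϵ: add s13.
From s10 via ϵ: add s2.
From s13 via ϵ: add s8, s11.
From s8 via ϵ: add s1, s4.
ϵ-closure = {s0, s1, s2, s3, s4, s6, s8, s10, s11, s13}, which has 10 states.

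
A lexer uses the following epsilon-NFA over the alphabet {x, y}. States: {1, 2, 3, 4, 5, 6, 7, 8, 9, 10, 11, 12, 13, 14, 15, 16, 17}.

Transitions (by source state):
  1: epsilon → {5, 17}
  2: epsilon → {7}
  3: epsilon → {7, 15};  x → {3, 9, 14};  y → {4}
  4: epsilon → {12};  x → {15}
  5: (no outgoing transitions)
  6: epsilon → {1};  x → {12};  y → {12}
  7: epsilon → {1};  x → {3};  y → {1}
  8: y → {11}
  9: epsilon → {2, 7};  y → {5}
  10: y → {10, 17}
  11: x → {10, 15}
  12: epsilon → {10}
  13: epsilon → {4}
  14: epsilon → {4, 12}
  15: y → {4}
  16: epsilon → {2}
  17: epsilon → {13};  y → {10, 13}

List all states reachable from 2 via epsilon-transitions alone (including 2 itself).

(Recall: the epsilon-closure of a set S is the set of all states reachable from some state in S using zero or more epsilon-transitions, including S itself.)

{1, 2, 4, 5, 7, 10, 12, 13, 17}

Start with {2}.
From 2 via epsilon: add 7.
From 7 via epsilon: add 1.
From 1 via epsilon: add 5, 17.
From 17 via epsilon: add 13.
From 13 via epsilon: add 4.
From 4 via epsilon: add 12.
From 12 via epsilon: add 10.
No new states can be added; the closed set is {1, 2, 4, 5, 7, 10, 12, 13, 17}.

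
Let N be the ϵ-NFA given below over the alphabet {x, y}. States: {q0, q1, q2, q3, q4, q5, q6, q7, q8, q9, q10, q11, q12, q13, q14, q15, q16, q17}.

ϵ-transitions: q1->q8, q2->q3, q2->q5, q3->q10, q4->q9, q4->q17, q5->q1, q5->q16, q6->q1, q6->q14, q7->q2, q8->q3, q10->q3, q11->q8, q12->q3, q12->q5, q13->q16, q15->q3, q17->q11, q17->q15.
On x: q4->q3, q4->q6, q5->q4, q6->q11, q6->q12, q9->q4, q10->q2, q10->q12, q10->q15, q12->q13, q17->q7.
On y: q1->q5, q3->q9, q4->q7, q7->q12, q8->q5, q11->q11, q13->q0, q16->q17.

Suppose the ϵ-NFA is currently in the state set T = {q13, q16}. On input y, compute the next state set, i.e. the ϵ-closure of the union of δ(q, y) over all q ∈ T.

q13 on y → {q0}.
q16 on y → {q17}.
Union after reading y: {q0, q17}.
Now take the ϵ-closure:
From q17 via ϵ: add q11, q15.
From q11 via ϵ: add q8.
From q15 via ϵ: add q3.
From q3 via ϵ: add q10.
No new states can be added; the closed set is {q0, q3, q8, q10, q11, q15, q17}.

{q0, q3, q8, q10, q11, q15, q17}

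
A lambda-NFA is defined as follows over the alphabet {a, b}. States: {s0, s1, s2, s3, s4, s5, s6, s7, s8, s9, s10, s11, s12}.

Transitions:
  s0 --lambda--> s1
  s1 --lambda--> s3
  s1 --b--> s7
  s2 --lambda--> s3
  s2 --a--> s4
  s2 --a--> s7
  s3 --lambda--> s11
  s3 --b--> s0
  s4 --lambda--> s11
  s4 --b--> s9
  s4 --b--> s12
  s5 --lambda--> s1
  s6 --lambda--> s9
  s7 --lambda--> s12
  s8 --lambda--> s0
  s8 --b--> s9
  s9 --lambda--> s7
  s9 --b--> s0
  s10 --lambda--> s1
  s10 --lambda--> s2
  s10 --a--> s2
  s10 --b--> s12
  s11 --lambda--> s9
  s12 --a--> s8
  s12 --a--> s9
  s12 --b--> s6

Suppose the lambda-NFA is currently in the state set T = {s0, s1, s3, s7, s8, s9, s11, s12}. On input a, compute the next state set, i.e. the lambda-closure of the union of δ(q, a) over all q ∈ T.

{s0, s1, s3, s7, s8, s9, s11, s12}

s12 on a → {s8, s9}.
No a-transition from s0, s1, s3, s7, s8, s9, s11.
Union after reading a: {s8, s9}.
Now take the lambda-closure:
From s8 via lambda: add s0.
From s9 via lambda: add s7.
From s0 via lambda: add s1.
From s7 via lambda: add s12.
From s1 via lambda: add s3.
From s3 via lambda: add s11.
No new states can be added; the closed set is {s0, s1, s3, s7, s8, s9, s11, s12}.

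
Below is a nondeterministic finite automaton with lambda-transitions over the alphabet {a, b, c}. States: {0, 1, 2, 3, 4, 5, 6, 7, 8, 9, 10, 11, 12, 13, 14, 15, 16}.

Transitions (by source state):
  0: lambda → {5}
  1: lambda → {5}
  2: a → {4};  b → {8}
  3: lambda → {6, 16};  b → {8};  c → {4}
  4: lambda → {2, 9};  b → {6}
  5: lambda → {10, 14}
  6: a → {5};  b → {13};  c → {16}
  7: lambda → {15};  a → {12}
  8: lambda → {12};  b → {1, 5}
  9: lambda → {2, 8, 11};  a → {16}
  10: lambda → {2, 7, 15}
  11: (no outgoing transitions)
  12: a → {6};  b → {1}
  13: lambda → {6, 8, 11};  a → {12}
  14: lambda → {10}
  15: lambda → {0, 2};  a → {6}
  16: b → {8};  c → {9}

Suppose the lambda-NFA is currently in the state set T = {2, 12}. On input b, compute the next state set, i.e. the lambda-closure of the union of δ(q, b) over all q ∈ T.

2 on b → {8}.
12 on b → {1}.
Union after reading b: {1, 8}.
Now take the lambda-closure:
From 1 via lambda: add 5.
From 8 via lambda: add 12.
From 5 via lambda: add 10, 14.
From 10 via lambda: add 2, 7, 15.
From 15 via lambda: add 0.
No new states can be added; the closed set is {0, 1, 2, 5, 7, 8, 10, 12, 14, 15}.

{0, 1, 2, 5, 7, 8, 10, 12, 14, 15}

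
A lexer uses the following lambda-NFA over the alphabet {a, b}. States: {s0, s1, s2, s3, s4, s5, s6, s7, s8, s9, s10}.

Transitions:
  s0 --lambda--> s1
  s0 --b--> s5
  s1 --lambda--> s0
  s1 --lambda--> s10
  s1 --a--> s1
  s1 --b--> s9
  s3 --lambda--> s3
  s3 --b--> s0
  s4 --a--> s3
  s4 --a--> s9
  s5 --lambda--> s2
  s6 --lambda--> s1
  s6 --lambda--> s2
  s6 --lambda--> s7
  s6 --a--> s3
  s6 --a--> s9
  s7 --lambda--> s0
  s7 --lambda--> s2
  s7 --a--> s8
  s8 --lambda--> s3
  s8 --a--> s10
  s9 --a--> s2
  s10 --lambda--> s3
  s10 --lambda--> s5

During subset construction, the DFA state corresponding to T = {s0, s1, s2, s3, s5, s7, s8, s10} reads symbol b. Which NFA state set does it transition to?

{s0, s1, s2, s3, s5, s9, s10}

s0 on b → {s5}.
s1 on b → {s9}.
s3 on b → {s0}.
No b-transition from s2, s5, s7, s8, s10.
Union after reading b: {s0, s5, s9}.
Now take the lambda-closure:
From s0 via lambda: add s1.
From s5 via lambda: add s2.
From s1 via lambda: add s10.
From s10 via lambda: add s3.
No new states can be added; the closed set is {s0, s1, s2, s3, s5, s9, s10}.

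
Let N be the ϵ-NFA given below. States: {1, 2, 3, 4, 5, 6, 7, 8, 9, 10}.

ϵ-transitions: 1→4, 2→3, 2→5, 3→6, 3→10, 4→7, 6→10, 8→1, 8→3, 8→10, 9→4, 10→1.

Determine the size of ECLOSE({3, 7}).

6

Start with {3, 7}.
From 3 via ϵ: add 6, 10.
From 10 via ϵ: add 1.
From 1 via ϵ: add 4.
ϵ-closure = {1, 3, 4, 6, 7, 10}, which has 6 states.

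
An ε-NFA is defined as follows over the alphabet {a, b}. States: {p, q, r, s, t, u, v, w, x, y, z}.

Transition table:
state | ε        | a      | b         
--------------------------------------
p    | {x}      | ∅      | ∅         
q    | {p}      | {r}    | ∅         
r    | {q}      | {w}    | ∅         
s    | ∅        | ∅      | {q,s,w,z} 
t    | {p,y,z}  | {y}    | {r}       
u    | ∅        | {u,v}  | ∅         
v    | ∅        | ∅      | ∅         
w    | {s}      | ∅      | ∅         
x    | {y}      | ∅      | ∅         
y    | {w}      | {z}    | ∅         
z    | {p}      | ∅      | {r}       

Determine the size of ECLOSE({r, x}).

7

Start with {r, x}.
From r via ε: add q.
From x via ε: add y.
From q via ε: add p.
From y via ε: add w.
From w via ε: add s.
ε-closure = {p, q, r, s, w, x, y}, which has 7 states.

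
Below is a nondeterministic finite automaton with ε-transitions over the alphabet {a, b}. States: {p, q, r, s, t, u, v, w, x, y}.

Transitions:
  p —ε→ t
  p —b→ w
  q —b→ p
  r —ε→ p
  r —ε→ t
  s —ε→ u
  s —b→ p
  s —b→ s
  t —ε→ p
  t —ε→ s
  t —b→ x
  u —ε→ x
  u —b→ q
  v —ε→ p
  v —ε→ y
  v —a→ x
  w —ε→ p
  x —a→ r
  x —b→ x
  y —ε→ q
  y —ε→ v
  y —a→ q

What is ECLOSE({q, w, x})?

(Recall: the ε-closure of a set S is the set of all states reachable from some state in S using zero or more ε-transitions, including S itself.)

{p, q, s, t, u, w, x}

Start with {q, w, x}.
From w via ε: add p.
From p via ε: add t.
From t via ε: add s.
From s via ε: add u.
No new states can be added; the closed set is {p, q, s, t, u, w, x}.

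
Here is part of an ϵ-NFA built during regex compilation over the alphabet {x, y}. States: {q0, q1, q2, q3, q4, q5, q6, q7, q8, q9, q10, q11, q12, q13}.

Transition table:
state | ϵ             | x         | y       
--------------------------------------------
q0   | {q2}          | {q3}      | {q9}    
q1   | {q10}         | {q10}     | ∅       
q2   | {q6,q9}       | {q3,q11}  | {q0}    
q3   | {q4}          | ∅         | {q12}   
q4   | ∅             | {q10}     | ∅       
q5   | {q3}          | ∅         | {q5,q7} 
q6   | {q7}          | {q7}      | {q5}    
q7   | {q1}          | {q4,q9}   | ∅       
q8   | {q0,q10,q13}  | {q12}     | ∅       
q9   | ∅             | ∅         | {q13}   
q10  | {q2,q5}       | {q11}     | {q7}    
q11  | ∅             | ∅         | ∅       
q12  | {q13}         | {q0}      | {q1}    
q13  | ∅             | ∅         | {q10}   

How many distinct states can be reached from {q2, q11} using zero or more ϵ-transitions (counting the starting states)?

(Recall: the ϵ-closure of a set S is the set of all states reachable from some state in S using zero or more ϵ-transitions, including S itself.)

10

Start with {q2, q11}.
From q2 via ϵ: add q6, q9.
From q6 via ϵ: add q7.
From q7 via ϵ: add q1.
From q1 via ϵ: add q10.
From q10 via ϵ: add q5.
From q5 via ϵ: add q3.
From q3 via ϵ: add q4.
ϵ-closure = {q1, q2, q3, q4, q5, q6, q7, q9, q10, q11}, which has 10 states.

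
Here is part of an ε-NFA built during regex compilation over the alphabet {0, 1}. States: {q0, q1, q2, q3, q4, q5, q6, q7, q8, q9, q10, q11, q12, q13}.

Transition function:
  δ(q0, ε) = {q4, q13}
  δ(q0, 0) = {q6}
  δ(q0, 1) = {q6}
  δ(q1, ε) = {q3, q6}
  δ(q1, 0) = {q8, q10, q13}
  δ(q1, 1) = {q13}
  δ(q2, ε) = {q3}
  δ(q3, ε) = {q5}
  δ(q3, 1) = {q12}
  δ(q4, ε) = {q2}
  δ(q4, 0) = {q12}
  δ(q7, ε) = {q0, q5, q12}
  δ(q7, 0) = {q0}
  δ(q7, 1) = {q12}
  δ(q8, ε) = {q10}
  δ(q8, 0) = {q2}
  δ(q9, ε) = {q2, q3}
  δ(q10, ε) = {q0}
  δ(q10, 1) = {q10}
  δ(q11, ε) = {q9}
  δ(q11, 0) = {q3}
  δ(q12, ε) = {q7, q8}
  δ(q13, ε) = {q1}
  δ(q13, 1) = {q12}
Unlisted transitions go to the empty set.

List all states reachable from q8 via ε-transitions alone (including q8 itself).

Start with {q8}.
From q8 via ε: add q10.
From q10 via ε: add q0.
From q0 via ε: add q4, q13.
From q4 via ε: add q2.
From q13 via ε: add q1.
From q1 via ε: add q3, q6.
From q3 via ε: add q5.
No new states can be added; the closed set is {q0, q1, q2, q3, q4, q5, q6, q8, q10, q13}.

{q0, q1, q2, q3, q4, q5, q6, q8, q10, q13}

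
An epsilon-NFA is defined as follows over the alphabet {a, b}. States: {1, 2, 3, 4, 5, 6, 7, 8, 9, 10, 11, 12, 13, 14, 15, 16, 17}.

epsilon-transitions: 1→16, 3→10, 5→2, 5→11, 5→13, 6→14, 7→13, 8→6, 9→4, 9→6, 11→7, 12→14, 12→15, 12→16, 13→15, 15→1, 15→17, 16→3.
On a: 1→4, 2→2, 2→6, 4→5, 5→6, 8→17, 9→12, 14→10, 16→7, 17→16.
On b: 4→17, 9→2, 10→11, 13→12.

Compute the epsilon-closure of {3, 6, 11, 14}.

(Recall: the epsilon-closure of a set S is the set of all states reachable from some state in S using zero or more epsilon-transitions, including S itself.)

Start with {3, 6, 11, 14}.
From 3 via epsilon: add 10.
From 11 via epsilon: add 7.
From 7 via epsilon: add 13.
From 13 via epsilon: add 15.
From 15 via epsilon: add 1, 17.
From 1 via epsilon: add 16.
No new states can be added; the closed set is {1, 3, 6, 7, 10, 11, 13, 14, 15, 16, 17}.

{1, 3, 6, 7, 10, 11, 13, 14, 15, 16, 17}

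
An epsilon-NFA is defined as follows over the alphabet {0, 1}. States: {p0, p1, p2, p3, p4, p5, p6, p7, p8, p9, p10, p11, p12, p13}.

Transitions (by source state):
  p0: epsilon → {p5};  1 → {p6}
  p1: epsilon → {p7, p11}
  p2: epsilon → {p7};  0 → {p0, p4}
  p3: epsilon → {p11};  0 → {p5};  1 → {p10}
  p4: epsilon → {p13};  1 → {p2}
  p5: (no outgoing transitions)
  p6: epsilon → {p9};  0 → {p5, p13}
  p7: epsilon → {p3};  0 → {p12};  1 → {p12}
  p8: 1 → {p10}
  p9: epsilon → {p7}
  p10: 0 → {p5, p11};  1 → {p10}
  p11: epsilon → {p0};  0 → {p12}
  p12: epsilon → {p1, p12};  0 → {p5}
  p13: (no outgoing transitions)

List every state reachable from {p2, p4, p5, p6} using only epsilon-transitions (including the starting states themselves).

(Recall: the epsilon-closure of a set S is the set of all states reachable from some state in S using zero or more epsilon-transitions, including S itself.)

{p0, p2, p3, p4, p5, p6, p7, p9, p11, p13}

Start with {p2, p4, p5, p6}.
From p2 via epsilon: add p7.
From p4 via epsilon: add p13.
From p6 via epsilon: add p9.
From p7 via epsilon: add p3.
From p3 via epsilon: add p11.
From p11 via epsilon: add p0.
No new states can be added; the closed set is {p0, p2, p3, p4, p5, p6, p7, p9, p11, p13}.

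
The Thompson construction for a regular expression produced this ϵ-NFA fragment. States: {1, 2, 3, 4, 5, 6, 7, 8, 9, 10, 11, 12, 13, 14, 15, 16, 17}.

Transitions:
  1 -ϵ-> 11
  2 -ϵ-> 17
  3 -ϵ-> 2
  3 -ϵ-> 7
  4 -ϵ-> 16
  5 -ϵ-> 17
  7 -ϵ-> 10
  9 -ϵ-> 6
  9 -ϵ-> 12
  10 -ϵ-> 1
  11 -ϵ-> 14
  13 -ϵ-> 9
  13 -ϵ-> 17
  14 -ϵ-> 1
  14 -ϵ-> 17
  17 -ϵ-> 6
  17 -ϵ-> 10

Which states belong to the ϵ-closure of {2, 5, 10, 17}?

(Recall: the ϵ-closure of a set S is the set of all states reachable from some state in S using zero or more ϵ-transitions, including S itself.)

Start with {2, 5, 10, 17}.
From 10 via ϵ: add 1.
From 17 via ϵ: add 6.
From 1 via ϵ: add 11.
From 11 via ϵ: add 14.
No new states can be added; the closed set is {1, 2, 5, 6, 10, 11, 14, 17}.

{1, 2, 5, 6, 10, 11, 14, 17}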